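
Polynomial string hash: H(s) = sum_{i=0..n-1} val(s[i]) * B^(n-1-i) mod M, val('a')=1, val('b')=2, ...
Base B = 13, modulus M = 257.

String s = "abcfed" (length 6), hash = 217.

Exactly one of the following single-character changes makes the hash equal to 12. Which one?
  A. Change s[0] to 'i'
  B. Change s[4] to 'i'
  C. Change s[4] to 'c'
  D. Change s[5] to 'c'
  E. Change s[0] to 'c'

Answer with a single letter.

Option A: s[0]='a'->'i', delta=(9-1)*13^5 mod 257 = 195, hash=217+195 mod 257 = 155
Option B: s[4]='e'->'i', delta=(9-5)*13^1 mod 257 = 52, hash=217+52 mod 257 = 12 <-- target
Option C: s[4]='e'->'c', delta=(3-5)*13^1 mod 257 = 231, hash=217+231 mod 257 = 191
Option D: s[5]='d'->'c', delta=(3-4)*13^0 mod 257 = 256, hash=217+256 mod 257 = 216
Option E: s[0]='a'->'c', delta=(3-1)*13^5 mod 257 = 113, hash=217+113 mod 257 = 73

Answer: B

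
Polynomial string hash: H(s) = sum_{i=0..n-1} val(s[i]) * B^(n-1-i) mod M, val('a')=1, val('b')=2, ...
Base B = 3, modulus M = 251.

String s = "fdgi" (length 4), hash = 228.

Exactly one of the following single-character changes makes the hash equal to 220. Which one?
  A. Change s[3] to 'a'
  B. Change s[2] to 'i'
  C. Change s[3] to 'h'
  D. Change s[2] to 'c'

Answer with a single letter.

Answer: A

Derivation:
Option A: s[3]='i'->'a', delta=(1-9)*3^0 mod 251 = 243, hash=228+243 mod 251 = 220 <-- target
Option B: s[2]='g'->'i', delta=(9-7)*3^1 mod 251 = 6, hash=228+6 mod 251 = 234
Option C: s[3]='i'->'h', delta=(8-9)*3^0 mod 251 = 250, hash=228+250 mod 251 = 227
Option D: s[2]='g'->'c', delta=(3-7)*3^1 mod 251 = 239, hash=228+239 mod 251 = 216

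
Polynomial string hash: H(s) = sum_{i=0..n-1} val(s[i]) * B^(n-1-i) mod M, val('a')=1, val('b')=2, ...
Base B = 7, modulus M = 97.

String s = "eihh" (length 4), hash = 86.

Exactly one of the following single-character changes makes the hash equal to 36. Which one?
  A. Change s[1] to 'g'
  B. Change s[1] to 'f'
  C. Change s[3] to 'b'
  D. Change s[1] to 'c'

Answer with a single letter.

Answer: B

Derivation:
Option A: s[1]='i'->'g', delta=(7-9)*7^2 mod 97 = 96, hash=86+96 mod 97 = 85
Option B: s[1]='i'->'f', delta=(6-9)*7^2 mod 97 = 47, hash=86+47 mod 97 = 36 <-- target
Option C: s[3]='h'->'b', delta=(2-8)*7^0 mod 97 = 91, hash=86+91 mod 97 = 80
Option D: s[1]='i'->'c', delta=(3-9)*7^2 mod 97 = 94, hash=86+94 mod 97 = 83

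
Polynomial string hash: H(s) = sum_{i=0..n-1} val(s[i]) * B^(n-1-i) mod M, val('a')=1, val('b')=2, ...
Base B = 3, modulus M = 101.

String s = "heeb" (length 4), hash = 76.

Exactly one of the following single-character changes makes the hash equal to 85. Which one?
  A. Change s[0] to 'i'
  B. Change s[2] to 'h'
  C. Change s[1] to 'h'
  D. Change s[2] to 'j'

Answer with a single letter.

Answer: B

Derivation:
Option A: s[0]='h'->'i', delta=(9-8)*3^3 mod 101 = 27, hash=76+27 mod 101 = 2
Option B: s[2]='e'->'h', delta=(8-5)*3^1 mod 101 = 9, hash=76+9 mod 101 = 85 <-- target
Option C: s[1]='e'->'h', delta=(8-5)*3^2 mod 101 = 27, hash=76+27 mod 101 = 2
Option D: s[2]='e'->'j', delta=(10-5)*3^1 mod 101 = 15, hash=76+15 mod 101 = 91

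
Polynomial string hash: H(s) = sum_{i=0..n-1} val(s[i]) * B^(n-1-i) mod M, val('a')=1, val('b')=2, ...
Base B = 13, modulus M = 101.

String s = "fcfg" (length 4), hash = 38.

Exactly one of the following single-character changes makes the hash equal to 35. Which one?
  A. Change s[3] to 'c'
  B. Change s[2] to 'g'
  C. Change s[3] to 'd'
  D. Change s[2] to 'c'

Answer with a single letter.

Answer: C

Derivation:
Option A: s[3]='g'->'c', delta=(3-7)*13^0 mod 101 = 97, hash=38+97 mod 101 = 34
Option B: s[2]='f'->'g', delta=(7-6)*13^1 mod 101 = 13, hash=38+13 mod 101 = 51
Option C: s[3]='g'->'d', delta=(4-7)*13^0 mod 101 = 98, hash=38+98 mod 101 = 35 <-- target
Option D: s[2]='f'->'c', delta=(3-6)*13^1 mod 101 = 62, hash=38+62 mod 101 = 100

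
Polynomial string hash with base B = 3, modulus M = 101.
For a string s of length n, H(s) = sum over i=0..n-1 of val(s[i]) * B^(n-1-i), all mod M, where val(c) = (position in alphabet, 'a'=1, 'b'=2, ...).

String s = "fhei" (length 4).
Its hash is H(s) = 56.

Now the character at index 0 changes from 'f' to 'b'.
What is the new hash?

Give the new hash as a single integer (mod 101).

Answer: 49

Derivation:
val('f') = 6, val('b') = 2
Position k = 0, exponent = n-1-k = 3
B^3 mod M = 3^3 mod 101 = 27
Delta = (2 - 6) * 27 mod 101 = 94
New hash = (56 + 94) mod 101 = 49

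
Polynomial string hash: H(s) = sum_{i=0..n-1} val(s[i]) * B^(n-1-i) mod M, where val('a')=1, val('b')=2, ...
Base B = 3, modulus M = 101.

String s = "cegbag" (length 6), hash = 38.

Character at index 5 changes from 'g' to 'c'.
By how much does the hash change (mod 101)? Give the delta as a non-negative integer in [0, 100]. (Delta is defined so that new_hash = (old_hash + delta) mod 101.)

Answer: 97

Derivation:
Delta formula: (val(new) - val(old)) * B^(n-1-k) mod M
  val('c') - val('g') = 3 - 7 = -4
  B^(n-1-k) = 3^0 mod 101 = 1
  Delta = -4 * 1 mod 101 = 97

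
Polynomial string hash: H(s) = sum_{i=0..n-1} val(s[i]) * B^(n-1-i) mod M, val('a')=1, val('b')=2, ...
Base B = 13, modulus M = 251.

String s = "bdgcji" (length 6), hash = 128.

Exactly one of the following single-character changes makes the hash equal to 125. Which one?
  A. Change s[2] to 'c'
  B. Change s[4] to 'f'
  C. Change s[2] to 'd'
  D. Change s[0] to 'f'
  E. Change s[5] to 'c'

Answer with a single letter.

Answer: A

Derivation:
Option A: s[2]='g'->'c', delta=(3-7)*13^3 mod 251 = 248, hash=128+248 mod 251 = 125 <-- target
Option B: s[4]='j'->'f', delta=(6-10)*13^1 mod 251 = 199, hash=128+199 mod 251 = 76
Option C: s[2]='g'->'d', delta=(4-7)*13^3 mod 251 = 186, hash=128+186 mod 251 = 63
Option D: s[0]='b'->'f', delta=(6-2)*13^5 mod 251 = 5, hash=128+5 mod 251 = 133
Option E: s[5]='i'->'c', delta=(3-9)*13^0 mod 251 = 245, hash=128+245 mod 251 = 122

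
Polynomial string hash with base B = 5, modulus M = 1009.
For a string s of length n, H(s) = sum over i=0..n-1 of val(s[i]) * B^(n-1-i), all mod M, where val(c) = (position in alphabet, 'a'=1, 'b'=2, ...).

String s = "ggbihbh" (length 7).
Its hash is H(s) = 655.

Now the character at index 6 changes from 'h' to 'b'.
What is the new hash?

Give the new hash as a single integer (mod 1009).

val('h') = 8, val('b') = 2
Position k = 6, exponent = n-1-k = 0
B^0 mod M = 5^0 mod 1009 = 1
Delta = (2 - 8) * 1 mod 1009 = 1003
New hash = (655 + 1003) mod 1009 = 649

Answer: 649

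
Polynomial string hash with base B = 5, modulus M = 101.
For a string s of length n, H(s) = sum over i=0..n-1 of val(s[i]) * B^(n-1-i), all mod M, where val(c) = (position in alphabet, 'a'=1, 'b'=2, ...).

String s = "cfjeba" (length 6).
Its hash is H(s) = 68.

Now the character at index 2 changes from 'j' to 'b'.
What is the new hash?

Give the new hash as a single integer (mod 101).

Answer: 78

Derivation:
val('j') = 10, val('b') = 2
Position k = 2, exponent = n-1-k = 3
B^3 mod M = 5^3 mod 101 = 24
Delta = (2 - 10) * 24 mod 101 = 10
New hash = (68 + 10) mod 101 = 78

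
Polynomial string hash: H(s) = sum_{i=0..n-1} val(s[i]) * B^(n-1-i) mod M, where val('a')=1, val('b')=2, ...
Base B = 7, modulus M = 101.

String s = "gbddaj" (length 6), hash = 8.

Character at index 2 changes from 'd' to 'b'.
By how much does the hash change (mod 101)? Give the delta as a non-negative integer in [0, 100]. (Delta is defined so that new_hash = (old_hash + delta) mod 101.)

Delta formula: (val(new) - val(old)) * B^(n-1-k) mod M
  val('b') - val('d') = 2 - 4 = -2
  B^(n-1-k) = 7^3 mod 101 = 40
  Delta = -2 * 40 mod 101 = 21

Answer: 21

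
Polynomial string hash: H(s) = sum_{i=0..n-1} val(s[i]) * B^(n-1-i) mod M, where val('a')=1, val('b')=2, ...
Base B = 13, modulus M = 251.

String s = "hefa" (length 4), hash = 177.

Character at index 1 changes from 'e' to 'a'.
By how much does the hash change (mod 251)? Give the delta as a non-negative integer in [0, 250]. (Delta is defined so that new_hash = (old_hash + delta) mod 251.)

Answer: 77

Derivation:
Delta formula: (val(new) - val(old)) * B^(n-1-k) mod M
  val('a') - val('e') = 1 - 5 = -4
  B^(n-1-k) = 13^2 mod 251 = 169
  Delta = -4 * 169 mod 251 = 77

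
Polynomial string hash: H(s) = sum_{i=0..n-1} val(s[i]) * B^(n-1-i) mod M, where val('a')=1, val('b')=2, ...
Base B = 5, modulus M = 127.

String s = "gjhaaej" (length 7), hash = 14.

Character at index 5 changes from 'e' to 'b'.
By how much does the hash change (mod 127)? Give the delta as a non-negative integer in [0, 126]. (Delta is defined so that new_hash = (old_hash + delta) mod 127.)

Answer: 112

Derivation:
Delta formula: (val(new) - val(old)) * B^(n-1-k) mod M
  val('b') - val('e') = 2 - 5 = -3
  B^(n-1-k) = 5^1 mod 127 = 5
  Delta = -3 * 5 mod 127 = 112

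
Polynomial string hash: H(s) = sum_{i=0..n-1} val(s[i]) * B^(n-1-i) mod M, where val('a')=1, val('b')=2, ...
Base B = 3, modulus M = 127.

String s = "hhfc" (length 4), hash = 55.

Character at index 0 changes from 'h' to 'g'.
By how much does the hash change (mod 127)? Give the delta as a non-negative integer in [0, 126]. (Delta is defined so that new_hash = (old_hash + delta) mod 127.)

Delta formula: (val(new) - val(old)) * B^(n-1-k) mod M
  val('g') - val('h') = 7 - 8 = -1
  B^(n-1-k) = 3^3 mod 127 = 27
  Delta = -1 * 27 mod 127 = 100

Answer: 100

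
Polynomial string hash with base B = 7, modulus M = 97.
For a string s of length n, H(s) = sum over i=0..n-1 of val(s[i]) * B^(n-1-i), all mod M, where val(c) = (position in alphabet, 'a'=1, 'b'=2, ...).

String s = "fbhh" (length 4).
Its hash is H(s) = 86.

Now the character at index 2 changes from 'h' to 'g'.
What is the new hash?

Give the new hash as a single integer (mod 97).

Answer: 79

Derivation:
val('h') = 8, val('g') = 7
Position k = 2, exponent = n-1-k = 1
B^1 mod M = 7^1 mod 97 = 7
Delta = (7 - 8) * 7 mod 97 = 90
New hash = (86 + 90) mod 97 = 79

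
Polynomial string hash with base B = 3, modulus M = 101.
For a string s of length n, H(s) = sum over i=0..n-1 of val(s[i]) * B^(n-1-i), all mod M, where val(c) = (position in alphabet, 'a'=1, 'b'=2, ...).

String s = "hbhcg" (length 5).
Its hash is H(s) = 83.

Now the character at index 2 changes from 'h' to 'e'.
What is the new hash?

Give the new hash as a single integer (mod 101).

Answer: 56

Derivation:
val('h') = 8, val('e') = 5
Position k = 2, exponent = n-1-k = 2
B^2 mod M = 3^2 mod 101 = 9
Delta = (5 - 8) * 9 mod 101 = 74
New hash = (83 + 74) mod 101 = 56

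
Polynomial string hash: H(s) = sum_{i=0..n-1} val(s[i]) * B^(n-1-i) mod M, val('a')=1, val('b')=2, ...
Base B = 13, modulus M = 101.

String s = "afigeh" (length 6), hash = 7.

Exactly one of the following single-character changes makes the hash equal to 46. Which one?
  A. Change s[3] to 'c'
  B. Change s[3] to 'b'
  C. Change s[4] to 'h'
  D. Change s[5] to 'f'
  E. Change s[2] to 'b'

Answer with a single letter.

Option A: s[3]='g'->'c', delta=(3-7)*13^2 mod 101 = 31, hash=7+31 mod 101 = 38
Option B: s[3]='g'->'b', delta=(2-7)*13^2 mod 101 = 64, hash=7+64 mod 101 = 71
Option C: s[4]='e'->'h', delta=(8-5)*13^1 mod 101 = 39, hash=7+39 mod 101 = 46 <-- target
Option D: s[5]='h'->'f', delta=(6-8)*13^0 mod 101 = 99, hash=7+99 mod 101 = 5
Option E: s[2]='i'->'b', delta=(2-9)*13^3 mod 101 = 74, hash=7+74 mod 101 = 81

Answer: C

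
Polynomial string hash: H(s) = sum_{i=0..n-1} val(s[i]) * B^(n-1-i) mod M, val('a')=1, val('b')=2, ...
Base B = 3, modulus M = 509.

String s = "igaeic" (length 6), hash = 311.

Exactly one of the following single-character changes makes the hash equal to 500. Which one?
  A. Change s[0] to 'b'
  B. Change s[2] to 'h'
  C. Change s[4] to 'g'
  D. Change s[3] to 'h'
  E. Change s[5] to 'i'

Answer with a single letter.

Answer: B

Derivation:
Option A: s[0]='i'->'b', delta=(2-9)*3^5 mod 509 = 335, hash=311+335 mod 509 = 137
Option B: s[2]='a'->'h', delta=(8-1)*3^3 mod 509 = 189, hash=311+189 mod 509 = 500 <-- target
Option C: s[4]='i'->'g', delta=(7-9)*3^1 mod 509 = 503, hash=311+503 mod 509 = 305
Option D: s[3]='e'->'h', delta=(8-5)*3^2 mod 509 = 27, hash=311+27 mod 509 = 338
Option E: s[5]='c'->'i', delta=(9-3)*3^0 mod 509 = 6, hash=311+6 mod 509 = 317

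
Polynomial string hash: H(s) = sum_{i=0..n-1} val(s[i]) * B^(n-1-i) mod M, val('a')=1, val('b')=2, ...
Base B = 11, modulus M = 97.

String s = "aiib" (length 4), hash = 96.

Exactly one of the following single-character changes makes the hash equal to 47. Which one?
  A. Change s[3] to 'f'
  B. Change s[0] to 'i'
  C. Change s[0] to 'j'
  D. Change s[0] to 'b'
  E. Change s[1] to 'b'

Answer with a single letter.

Option A: s[3]='b'->'f', delta=(6-2)*11^0 mod 97 = 4, hash=96+4 mod 97 = 3
Option B: s[0]='a'->'i', delta=(9-1)*11^3 mod 97 = 75, hash=96+75 mod 97 = 74
Option C: s[0]='a'->'j', delta=(10-1)*11^3 mod 97 = 48, hash=96+48 mod 97 = 47 <-- target
Option D: s[0]='a'->'b', delta=(2-1)*11^3 mod 97 = 70, hash=96+70 mod 97 = 69
Option E: s[1]='i'->'b', delta=(2-9)*11^2 mod 97 = 26, hash=96+26 mod 97 = 25

Answer: C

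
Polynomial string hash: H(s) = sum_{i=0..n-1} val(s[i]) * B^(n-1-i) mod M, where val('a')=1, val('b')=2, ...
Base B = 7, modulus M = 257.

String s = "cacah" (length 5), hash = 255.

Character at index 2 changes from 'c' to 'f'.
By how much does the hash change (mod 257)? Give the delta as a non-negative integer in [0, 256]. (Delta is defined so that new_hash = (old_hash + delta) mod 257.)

Delta formula: (val(new) - val(old)) * B^(n-1-k) mod M
  val('f') - val('c') = 6 - 3 = 3
  B^(n-1-k) = 7^2 mod 257 = 49
  Delta = 3 * 49 mod 257 = 147

Answer: 147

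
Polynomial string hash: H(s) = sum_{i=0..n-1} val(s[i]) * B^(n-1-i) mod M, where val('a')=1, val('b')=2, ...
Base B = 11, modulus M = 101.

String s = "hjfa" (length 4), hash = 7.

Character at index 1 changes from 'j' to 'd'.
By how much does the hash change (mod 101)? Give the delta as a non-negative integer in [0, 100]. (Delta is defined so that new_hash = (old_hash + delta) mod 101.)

Answer: 82

Derivation:
Delta formula: (val(new) - val(old)) * B^(n-1-k) mod M
  val('d') - val('j') = 4 - 10 = -6
  B^(n-1-k) = 11^2 mod 101 = 20
  Delta = -6 * 20 mod 101 = 82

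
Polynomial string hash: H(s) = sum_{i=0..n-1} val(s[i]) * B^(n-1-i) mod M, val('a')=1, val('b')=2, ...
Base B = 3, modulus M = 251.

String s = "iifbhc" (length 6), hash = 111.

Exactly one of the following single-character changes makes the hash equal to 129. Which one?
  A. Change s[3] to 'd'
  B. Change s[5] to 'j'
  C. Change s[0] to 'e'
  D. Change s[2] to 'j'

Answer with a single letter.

Answer: A

Derivation:
Option A: s[3]='b'->'d', delta=(4-2)*3^2 mod 251 = 18, hash=111+18 mod 251 = 129 <-- target
Option B: s[5]='c'->'j', delta=(10-3)*3^0 mod 251 = 7, hash=111+7 mod 251 = 118
Option C: s[0]='i'->'e', delta=(5-9)*3^5 mod 251 = 32, hash=111+32 mod 251 = 143
Option D: s[2]='f'->'j', delta=(10-6)*3^3 mod 251 = 108, hash=111+108 mod 251 = 219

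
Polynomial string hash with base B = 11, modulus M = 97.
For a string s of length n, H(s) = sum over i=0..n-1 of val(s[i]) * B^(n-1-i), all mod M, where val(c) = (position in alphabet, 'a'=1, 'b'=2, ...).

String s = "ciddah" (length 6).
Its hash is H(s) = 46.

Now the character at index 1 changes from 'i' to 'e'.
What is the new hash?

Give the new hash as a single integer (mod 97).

Answer: 70

Derivation:
val('i') = 9, val('e') = 5
Position k = 1, exponent = n-1-k = 4
B^4 mod M = 11^4 mod 97 = 91
Delta = (5 - 9) * 91 mod 97 = 24
New hash = (46 + 24) mod 97 = 70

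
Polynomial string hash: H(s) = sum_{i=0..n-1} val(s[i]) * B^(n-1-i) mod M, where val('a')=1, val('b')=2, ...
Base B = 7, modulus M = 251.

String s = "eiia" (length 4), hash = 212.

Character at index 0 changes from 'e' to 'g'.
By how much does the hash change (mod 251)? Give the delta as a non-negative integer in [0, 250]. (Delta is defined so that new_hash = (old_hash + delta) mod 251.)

Delta formula: (val(new) - val(old)) * B^(n-1-k) mod M
  val('g') - val('e') = 7 - 5 = 2
  B^(n-1-k) = 7^3 mod 251 = 92
  Delta = 2 * 92 mod 251 = 184

Answer: 184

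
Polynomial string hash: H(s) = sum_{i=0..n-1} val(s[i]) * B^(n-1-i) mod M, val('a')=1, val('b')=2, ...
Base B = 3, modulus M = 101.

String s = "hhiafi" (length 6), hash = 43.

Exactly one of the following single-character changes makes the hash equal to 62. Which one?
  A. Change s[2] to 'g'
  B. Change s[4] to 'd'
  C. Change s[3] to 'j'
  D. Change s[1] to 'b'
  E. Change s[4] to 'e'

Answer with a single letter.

Answer: D

Derivation:
Option A: s[2]='i'->'g', delta=(7-9)*3^3 mod 101 = 47, hash=43+47 mod 101 = 90
Option B: s[4]='f'->'d', delta=(4-6)*3^1 mod 101 = 95, hash=43+95 mod 101 = 37
Option C: s[3]='a'->'j', delta=(10-1)*3^2 mod 101 = 81, hash=43+81 mod 101 = 23
Option D: s[1]='h'->'b', delta=(2-8)*3^4 mod 101 = 19, hash=43+19 mod 101 = 62 <-- target
Option E: s[4]='f'->'e', delta=(5-6)*3^1 mod 101 = 98, hash=43+98 mod 101 = 40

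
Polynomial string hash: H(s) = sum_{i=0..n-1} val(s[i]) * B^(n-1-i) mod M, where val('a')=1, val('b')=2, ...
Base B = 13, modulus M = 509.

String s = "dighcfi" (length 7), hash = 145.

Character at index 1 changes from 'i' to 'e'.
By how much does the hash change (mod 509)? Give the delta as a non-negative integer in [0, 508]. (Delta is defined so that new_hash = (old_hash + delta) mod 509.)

Delta formula: (val(new) - val(old)) * B^(n-1-k) mod M
  val('e') - val('i') = 5 - 9 = -4
  B^(n-1-k) = 13^5 mod 509 = 232
  Delta = -4 * 232 mod 509 = 90

Answer: 90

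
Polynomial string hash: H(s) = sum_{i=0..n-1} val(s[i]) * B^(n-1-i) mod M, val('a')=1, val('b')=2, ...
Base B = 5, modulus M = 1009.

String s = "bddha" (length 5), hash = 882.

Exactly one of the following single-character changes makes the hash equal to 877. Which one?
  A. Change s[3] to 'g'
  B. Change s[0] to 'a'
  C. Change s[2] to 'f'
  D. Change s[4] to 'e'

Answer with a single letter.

Answer: A

Derivation:
Option A: s[3]='h'->'g', delta=(7-8)*5^1 mod 1009 = 1004, hash=882+1004 mod 1009 = 877 <-- target
Option B: s[0]='b'->'a', delta=(1-2)*5^4 mod 1009 = 384, hash=882+384 mod 1009 = 257
Option C: s[2]='d'->'f', delta=(6-4)*5^2 mod 1009 = 50, hash=882+50 mod 1009 = 932
Option D: s[4]='a'->'e', delta=(5-1)*5^0 mod 1009 = 4, hash=882+4 mod 1009 = 886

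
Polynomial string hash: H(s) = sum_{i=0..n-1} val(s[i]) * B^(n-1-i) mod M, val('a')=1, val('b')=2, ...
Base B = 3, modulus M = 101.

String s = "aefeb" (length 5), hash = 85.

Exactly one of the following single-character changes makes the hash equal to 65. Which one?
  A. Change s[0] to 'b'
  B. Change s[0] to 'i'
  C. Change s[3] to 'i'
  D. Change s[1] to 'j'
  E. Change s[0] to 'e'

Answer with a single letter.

Option A: s[0]='a'->'b', delta=(2-1)*3^4 mod 101 = 81, hash=85+81 mod 101 = 65 <-- target
Option B: s[0]='a'->'i', delta=(9-1)*3^4 mod 101 = 42, hash=85+42 mod 101 = 26
Option C: s[3]='e'->'i', delta=(9-5)*3^1 mod 101 = 12, hash=85+12 mod 101 = 97
Option D: s[1]='e'->'j', delta=(10-5)*3^3 mod 101 = 34, hash=85+34 mod 101 = 18
Option E: s[0]='a'->'e', delta=(5-1)*3^4 mod 101 = 21, hash=85+21 mod 101 = 5

Answer: A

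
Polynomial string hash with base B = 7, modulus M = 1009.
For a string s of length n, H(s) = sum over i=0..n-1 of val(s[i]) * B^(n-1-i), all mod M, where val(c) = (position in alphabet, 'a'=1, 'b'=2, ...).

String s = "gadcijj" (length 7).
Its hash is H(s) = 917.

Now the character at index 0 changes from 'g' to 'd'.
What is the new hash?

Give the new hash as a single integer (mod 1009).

val('g') = 7, val('d') = 4
Position k = 0, exponent = n-1-k = 6
B^6 mod M = 7^6 mod 1009 = 605
Delta = (4 - 7) * 605 mod 1009 = 203
New hash = (917 + 203) mod 1009 = 111

Answer: 111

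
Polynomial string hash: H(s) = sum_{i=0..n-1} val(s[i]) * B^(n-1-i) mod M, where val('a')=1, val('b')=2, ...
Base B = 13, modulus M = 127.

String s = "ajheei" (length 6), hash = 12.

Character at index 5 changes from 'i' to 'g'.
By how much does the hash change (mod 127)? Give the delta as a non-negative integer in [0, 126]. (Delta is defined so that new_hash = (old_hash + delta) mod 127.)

Delta formula: (val(new) - val(old)) * B^(n-1-k) mod M
  val('g') - val('i') = 7 - 9 = -2
  B^(n-1-k) = 13^0 mod 127 = 1
  Delta = -2 * 1 mod 127 = 125

Answer: 125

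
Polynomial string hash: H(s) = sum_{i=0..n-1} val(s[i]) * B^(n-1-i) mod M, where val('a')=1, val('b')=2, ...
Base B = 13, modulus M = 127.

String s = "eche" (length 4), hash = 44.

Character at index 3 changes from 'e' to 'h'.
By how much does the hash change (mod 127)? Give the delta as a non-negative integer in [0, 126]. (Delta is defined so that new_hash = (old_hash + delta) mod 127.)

Answer: 3

Derivation:
Delta formula: (val(new) - val(old)) * B^(n-1-k) mod M
  val('h') - val('e') = 8 - 5 = 3
  B^(n-1-k) = 13^0 mod 127 = 1
  Delta = 3 * 1 mod 127 = 3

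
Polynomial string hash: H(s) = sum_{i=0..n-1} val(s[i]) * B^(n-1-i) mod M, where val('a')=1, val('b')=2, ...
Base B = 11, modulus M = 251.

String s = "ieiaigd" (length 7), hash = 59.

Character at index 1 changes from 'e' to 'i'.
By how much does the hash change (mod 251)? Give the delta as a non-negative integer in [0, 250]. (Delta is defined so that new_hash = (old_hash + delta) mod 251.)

Answer: 138

Derivation:
Delta formula: (val(new) - val(old)) * B^(n-1-k) mod M
  val('i') - val('e') = 9 - 5 = 4
  B^(n-1-k) = 11^5 mod 251 = 160
  Delta = 4 * 160 mod 251 = 138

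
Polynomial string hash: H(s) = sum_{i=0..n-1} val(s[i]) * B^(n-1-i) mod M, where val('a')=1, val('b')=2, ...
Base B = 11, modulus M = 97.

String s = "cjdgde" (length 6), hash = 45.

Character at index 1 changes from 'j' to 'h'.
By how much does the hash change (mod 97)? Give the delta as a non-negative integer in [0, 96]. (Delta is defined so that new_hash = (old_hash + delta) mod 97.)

Answer: 12

Derivation:
Delta formula: (val(new) - val(old)) * B^(n-1-k) mod M
  val('h') - val('j') = 8 - 10 = -2
  B^(n-1-k) = 11^4 mod 97 = 91
  Delta = -2 * 91 mod 97 = 12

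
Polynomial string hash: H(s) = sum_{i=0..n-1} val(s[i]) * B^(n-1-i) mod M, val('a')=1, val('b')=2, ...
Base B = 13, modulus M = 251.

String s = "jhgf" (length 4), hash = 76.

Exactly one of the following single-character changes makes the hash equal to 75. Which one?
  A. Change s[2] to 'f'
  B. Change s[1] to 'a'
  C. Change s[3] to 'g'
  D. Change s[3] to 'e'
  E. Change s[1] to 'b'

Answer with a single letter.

Answer: D

Derivation:
Option A: s[2]='g'->'f', delta=(6-7)*13^1 mod 251 = 238, hash=76+238 mod 251 = 63
Option B: s[1]='h'->'a', delta=(1-8)*13^2 mod 251 = 72, hash=76+72 mod 251 = 148
Option C: s[3]='f'->'g', delta=(7-6)*13^0 mod 251 = 1, hash=76+1 mod 251 = 77
Option D: s[3]='f'->'e', delta=(5-6)*13^0 mod 251 = 250, hash=76+250 mod 251 = 75 <-- target
Option E: s[1]='h'->'b', delta=(2-8)*13^2 mod 251 = 241, hash=76+241 mod 251 = 66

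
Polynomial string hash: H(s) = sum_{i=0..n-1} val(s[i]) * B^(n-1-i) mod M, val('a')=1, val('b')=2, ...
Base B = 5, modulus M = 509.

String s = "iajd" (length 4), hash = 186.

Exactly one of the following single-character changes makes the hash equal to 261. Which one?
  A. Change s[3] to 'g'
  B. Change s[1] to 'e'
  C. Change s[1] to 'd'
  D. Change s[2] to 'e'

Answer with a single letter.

Answer: C

Derivation:
Option A: s[3]='d'->'g', delta=(7-4)*5^0 mod 509 = 3, hash=186+3 mod 509 = 189
Option B: s[1]='a'->'e', delta=(5-1)*5^2 mod 509 = 100, hash=186+100 mod 509 = 286
Option C: s[1]='a'->'d', delta=(4-1)*5^2 mod 509 = 75, hash=186+75 mod 509 = 261 <-- target
Option D: s[2]='j'->'e', delta=(5-10)*5^1 mod 509 = 484, hash=186+484 mod 509 = 161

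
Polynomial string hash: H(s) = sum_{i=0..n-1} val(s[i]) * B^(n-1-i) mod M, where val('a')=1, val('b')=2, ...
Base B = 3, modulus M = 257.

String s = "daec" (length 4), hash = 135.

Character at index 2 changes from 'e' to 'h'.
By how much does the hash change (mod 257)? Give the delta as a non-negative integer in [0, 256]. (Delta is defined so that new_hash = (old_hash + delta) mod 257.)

Delta formula: (val(new) - val(old)) * B^(n-1-k) mod M
  val('h') - val('e') = 8 - 5 = 3
  B^(n-1-k) = 3^1 mod 257 = 3
  Delta = 3 * 3 mod 257 = 9

Answer: 9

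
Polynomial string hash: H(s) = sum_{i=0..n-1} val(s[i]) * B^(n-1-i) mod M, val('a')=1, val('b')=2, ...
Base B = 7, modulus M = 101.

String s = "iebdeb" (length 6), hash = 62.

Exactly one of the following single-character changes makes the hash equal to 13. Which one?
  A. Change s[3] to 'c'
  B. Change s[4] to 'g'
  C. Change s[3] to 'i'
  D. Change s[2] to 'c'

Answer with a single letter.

Answer: A

Derivation:
Option A: s[3]='d'->'c', delta=(3-4)*7^2 mod 101 = 52, hash=62+52 mod 101 = 13 <-- target
Option B: s[4]='e'->'g', delta=(7-5)*7^1 mod 101 = 14, hash=62+14 mod 101 = 76
Option C: s[3]='d'->'i', delta=(9-4)*7^2 mod 101 = 43, hash=62+43 mod 101 = 4
Option D: s[2]='b'->'c', delta=(3-2)*7^3 mod 101 = 40, hash=62+40 mod 101 = 1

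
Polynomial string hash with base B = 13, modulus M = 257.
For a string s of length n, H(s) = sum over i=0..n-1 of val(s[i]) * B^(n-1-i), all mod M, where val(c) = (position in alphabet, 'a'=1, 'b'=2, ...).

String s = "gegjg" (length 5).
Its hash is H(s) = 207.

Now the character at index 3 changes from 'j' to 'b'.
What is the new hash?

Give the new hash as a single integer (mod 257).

Answer: 103

Derivation:
val('j') = 10, val('b') = 2
Position k = 3, exponent = n-1-k = 1
B^1 mod M = 13^1 mod 257 = 13
Delta = (2 - 10) * 13 mod 257 = 153
New hash = (207 + 153) mod 257 = 103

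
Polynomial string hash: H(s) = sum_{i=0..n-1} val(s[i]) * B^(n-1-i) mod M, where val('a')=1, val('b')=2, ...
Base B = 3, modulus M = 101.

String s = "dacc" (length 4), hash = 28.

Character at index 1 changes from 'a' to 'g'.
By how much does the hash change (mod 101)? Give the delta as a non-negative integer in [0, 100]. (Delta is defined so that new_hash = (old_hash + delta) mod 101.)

Delta formula: (val(new) - val(old)) * B^(n-1-k) mod M
  val('g') - val('a') = 7 - 1 = 6
  B^(n-1-k) = 3^2 mod 101 = 9
  Delta = 6 * 9 mod 101 = 54

Answer: 54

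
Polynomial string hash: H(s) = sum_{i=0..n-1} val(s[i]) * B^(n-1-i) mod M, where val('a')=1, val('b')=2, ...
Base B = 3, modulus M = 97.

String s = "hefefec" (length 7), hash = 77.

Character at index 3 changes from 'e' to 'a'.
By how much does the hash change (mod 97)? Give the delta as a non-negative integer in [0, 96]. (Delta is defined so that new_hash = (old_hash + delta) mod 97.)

Delta formula: (val(new) - val(old)) * B^(n-1-k) mod M
  val('a') - val('e') = 1 - 5 = -4
  B^(n-1-k) = 3^3 mod 97 = 27
  Delta = -4 * 27 mod 97 = 86

Answer: 86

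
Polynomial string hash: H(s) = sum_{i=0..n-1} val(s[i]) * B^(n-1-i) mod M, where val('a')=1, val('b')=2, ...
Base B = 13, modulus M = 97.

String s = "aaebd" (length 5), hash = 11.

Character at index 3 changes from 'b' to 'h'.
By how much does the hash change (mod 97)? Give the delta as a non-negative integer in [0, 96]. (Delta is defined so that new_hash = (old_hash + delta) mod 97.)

Answer: 78

Derivation:
Delta formula: (val(new) - val(old)) * B^(n-1-k) mod M
  val('h') - val('b') = 8 - 2 = 6
  B^(n-1-k) = 13^1 mod 97 = 13
  Delta = 6 * 13 mod 97 = 78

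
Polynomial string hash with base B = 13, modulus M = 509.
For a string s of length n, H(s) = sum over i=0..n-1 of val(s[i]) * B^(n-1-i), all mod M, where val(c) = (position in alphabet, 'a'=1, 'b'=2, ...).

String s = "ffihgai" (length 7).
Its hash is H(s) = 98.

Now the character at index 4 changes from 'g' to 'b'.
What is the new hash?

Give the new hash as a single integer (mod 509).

Answer: 271

Derivation:
val('g') = 7, val('b') = 2
Position k = 4, exponent = n-1-k = 2
B^2 mod M = 13^2 mod 509 = 169
Delta = (2 - 7) * 169 mod 509 = 173
New hash = (98 + 173) mod 509 = 271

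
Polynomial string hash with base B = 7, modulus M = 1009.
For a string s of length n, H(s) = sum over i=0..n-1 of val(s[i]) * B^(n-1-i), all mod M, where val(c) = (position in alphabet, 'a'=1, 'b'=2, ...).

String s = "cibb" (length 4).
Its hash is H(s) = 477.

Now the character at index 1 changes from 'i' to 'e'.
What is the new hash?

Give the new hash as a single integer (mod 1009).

Answer: 281

Derivation:
val('i') = 9, val('e') = 5
Position k = 1, exponent = n-1-k = 2
B^2 mod M = 7^2 mod 1009 = 49
Delta = (5 - 9) * 49 mod 1009 = 813
New hash = (477 + 813) mod 1009 = 281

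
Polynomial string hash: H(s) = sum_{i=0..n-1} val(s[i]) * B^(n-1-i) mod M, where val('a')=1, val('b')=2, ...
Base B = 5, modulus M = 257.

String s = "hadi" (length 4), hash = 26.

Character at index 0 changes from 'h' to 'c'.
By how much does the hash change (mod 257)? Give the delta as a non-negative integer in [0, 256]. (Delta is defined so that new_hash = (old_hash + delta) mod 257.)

Delta formula: (val(new) - val(old)) * B^(n-1-k) mod M
  val('c') - val('h') = 3 - 8 = -5
  B^(n-1-k) = 5^3 mod 257 = 125
  Delta = -5 * 125 mod 257 = 146

Answer: 146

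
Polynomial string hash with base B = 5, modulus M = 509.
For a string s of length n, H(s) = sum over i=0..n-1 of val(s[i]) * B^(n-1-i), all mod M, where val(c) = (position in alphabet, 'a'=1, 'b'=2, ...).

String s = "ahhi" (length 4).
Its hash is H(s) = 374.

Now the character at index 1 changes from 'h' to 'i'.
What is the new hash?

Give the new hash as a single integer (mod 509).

val('h') = 8, val('i') = 9
Position k = 1, exponent = n-1-k = 2
B^2 mod M = 5^2 mod 509 = 25
Delta = (9 - 8) * 25 mod 509 = 25
New hash = (374 + 25) mod 509 = 399

Answer: 399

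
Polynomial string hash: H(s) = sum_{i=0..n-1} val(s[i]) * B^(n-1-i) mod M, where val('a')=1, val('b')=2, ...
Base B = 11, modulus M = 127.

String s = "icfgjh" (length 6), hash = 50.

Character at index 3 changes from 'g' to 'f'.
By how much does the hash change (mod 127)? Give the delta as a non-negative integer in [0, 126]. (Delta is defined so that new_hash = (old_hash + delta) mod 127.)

Delta formula: (val(new) - val(old)) * B^(n-1-k) mod M
  val('f') - val('g') = 6 - 7 = -1
  B^(n-1-k) = 11^2 mod 127 = 121
  Delta = -1 * 121 mod 127 = 6

Answer: 6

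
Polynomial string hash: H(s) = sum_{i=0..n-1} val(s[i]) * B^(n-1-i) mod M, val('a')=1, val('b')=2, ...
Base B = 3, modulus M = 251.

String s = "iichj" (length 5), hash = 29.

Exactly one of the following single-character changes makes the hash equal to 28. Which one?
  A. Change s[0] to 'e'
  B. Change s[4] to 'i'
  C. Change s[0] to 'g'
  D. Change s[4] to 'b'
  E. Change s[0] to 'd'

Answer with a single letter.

Answer: B

Derivation:
Option A: s[0]='i'->'e', delta=(5-9)*3^4 mod 251 = 178, hash=29+178 mod 251 = 207
Option B: s[4]='j'->'i', delta=(9-10)*3^0 mod 251 = 250, hash=29+250 mod 251 = 28 <-- target
Option C: s[0]='i'->'g', delta=(7-9)*3^4 mod 251 = 89, hash=29+89 mod 251 = 118
Option D: s[4]='j'->'b', delta=(2-10)*3^0 mod 251 = 243, hash=29+243 mod 251 = 21
Option E: s[0]='i'->'d', delta=(4-9)*3^4 mod 251 = 97, hash=29+97 mod 251 = 126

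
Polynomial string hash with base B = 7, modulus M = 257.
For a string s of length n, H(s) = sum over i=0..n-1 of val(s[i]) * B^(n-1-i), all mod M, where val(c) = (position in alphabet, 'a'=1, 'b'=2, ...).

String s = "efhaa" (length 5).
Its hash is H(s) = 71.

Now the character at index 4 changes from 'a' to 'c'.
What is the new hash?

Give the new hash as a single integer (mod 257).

Answer: 73

Derivation:
val('a') = 1, val('c') = 3
Position k = 4, exponent = n-1-k = 0
B^0 mod M = 7^0 mod 257 = 1
Delta = (3 - 1) * 1 mod 257 = 2
New hash = (71 + 2) mod 257 = 73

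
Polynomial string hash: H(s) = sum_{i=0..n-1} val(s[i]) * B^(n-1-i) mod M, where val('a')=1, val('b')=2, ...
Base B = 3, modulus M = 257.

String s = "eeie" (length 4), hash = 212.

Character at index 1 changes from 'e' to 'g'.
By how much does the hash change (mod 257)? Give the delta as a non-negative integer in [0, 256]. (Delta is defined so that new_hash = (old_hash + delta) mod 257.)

Delta formula: (val(new) - val(old)) * B^(n-1-k) mod M
  val('g') - val('e') = 7 - 5 = 2
  B^(n-1-k) = 3^2 mod 257 = 9
  Delta = 2 * 9 mod 257 = 18

Answer: 18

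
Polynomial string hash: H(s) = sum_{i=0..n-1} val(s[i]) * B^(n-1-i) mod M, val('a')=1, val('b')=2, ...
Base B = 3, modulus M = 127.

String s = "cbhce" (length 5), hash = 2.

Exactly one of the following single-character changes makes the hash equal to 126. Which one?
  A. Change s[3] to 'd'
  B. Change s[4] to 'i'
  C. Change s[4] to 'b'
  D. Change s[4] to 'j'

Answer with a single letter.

Answer: C

Derivation:
Option A: s[3]='c'->'d', delta=(4-3)*3^1 mod 127 = 3, hash=2+3 mod 127 = 5
Option B: s[4]='e'->'i', delta=(9-5)*3^0 mod 127 = 4, hash=2+4 mod 127 = 6
Option C: s[4]='e'->'b', delta=(2-5)*3^0 mod 127 = 124, hash=2+124 mod 127 = 126 <-- target
Option D: s[4]='e'->'j', delta=(10-5)*3^0 mod 127 = 5, hash=2+5 mod 127 = 7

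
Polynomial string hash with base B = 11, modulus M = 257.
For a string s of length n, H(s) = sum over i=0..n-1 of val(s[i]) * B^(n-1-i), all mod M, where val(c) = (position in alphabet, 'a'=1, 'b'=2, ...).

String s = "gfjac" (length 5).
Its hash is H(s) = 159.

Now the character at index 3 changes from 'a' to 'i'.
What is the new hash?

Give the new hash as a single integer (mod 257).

Answer: 247

Derivation:
val('a') = 1, val('i') = 9
Position k = 3, exponent = n-1-k = 1
B^1 mod M = 11^1 mod 257 = 11
Delta = (9 - 1) * 11 mod 257 = 88
New hash = (159 + 88) mod 257 = 247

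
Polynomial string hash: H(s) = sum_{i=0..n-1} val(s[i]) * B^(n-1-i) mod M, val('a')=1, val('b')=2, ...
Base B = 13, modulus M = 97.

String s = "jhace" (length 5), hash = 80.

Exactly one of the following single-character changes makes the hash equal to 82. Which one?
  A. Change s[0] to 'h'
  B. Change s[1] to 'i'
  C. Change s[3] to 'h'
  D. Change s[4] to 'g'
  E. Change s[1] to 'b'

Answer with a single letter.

Option A: s[0]='j'->'h', delta=(8-10)*13^4 mod 97 = 11, hash=80+11 mod 97 = 91
Option B: s[1]='h'->'i', delta=(9-8)*13^3 mod 97 = 63, hash=80+63 mod 97 = 46
Option C: s[3]='c'->'h', delta=(8-3)*13^1 mod 97 = 65, hash=80+65 mod 97 = 48
Option D: s[4]='e'->'g', delta=(7-5)*13^0 mod 97 = 2, hash=80+2 mod 97 = 82 <-- target
Option E: s[1]='h'->'b', delta=(2-8)*13^3 mod 97 = 10, hash=80+10 mod 97 = 90

Answer: D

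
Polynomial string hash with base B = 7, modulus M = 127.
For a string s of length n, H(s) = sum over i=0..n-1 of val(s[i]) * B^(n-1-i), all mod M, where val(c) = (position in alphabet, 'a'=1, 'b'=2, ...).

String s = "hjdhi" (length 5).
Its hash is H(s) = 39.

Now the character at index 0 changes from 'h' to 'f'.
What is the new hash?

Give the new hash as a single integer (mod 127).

Answer: 63

Derivation:
val('h') = 8, val('f') = 6
Position k = 0, exponent = n-1-k = 4
B^4 mod M = 7^4 mod 127 = 115
Delta = (6 - 8) * 115 mod 127 = 24
New hash = (39 + 24) mod 127 = 63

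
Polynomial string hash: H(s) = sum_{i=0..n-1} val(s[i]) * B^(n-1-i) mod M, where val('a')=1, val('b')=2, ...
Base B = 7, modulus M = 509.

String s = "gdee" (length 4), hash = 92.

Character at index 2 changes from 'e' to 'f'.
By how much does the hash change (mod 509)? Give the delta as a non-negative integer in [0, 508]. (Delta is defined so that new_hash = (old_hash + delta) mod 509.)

Answer: 7

Derivation:
Delta formula: (val(new) - val(old)) * B^(n-1-k) mod M
  val('f') - val('e') = 6 - 5 = 1
  B^(n-1-k) = 7^1 mod 509 = 7
  Delta = 1 * 7 mod 509 = 7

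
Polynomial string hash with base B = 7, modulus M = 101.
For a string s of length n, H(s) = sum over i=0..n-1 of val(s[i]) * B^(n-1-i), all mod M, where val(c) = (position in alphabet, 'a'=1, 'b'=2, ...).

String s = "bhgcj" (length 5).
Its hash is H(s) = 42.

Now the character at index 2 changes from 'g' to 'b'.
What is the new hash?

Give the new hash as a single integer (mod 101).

val('g') = 7, val('b') = 2
Position k = 2, exponent = n-1-k = 2
B^2 mod M = 7^2 mod 101 = 49
Delta = (2 - 7) * 49 mod 101 = 58
New hash = (42 + 58) mod 101 = 100

Answer: 100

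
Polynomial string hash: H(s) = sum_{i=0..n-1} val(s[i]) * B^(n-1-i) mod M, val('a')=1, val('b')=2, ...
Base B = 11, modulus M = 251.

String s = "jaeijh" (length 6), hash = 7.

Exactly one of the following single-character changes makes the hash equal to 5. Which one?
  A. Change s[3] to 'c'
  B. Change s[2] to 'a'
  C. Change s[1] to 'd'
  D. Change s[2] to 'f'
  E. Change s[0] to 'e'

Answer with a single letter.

Answer: C

Derivation:
Option A: s[3]='i'->'c', delta=(3-9)*11^2 mod 251 = 27, hash=7+27 mod 251 = 34
Option B: s[2]='e'->'a', delta=(1-5)*11^3 mod 251 = 198, hash=7+198 mod 251 = 205
Option C: s[1]='a'->'d', delta=(4-1)*11^4 mod 251 = 249, hash=7+249 mod 251 = 5 <-- target
Option D: s[2]='e'->'f', delta=(6-5)*11^3 mod 251 = 76, hash=7+76 mod 251 = 83
Option E: s[0]='j'->'e', delta=(5-10)*11^5 mod 251 = 204, hash=7+204 mod 251 = 211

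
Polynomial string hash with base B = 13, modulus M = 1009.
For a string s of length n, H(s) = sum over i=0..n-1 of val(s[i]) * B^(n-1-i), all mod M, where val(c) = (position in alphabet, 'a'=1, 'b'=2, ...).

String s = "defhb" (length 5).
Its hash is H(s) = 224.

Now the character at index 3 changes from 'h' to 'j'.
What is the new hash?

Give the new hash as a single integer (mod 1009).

Answer: 250

Derivation:
val('h') = 8, val('j') = 10
Position k = 3, exponent = n-1-k = 1
B^1 mod M = 13^1 mod 1009 = 13
Delta = (10 - 8) * 13 mod 1009 = 26
New hash = (224 + 26) mod 1009 = 250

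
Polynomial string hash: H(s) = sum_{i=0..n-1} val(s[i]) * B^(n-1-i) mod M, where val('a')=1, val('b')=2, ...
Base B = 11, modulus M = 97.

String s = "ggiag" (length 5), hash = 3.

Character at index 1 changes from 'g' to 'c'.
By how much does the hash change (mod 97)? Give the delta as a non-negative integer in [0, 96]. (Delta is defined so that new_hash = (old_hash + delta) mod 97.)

Delta formula: (val(new) - val(old)) * B^(n-1-k) mod M
  val('c') - val('g') = 3 - 7 = -4
  B^(n-1-k) = 11^3 mod 97 = 70
  Delta = -4 * 70 mod 97 = 11

Answer: 11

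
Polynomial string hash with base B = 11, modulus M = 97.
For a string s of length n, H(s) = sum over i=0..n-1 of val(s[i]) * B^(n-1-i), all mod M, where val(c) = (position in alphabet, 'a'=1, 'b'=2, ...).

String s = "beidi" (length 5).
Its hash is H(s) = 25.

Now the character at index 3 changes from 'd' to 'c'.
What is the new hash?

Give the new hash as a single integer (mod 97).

Answer: 14

Derivation:
val('d') = 4, val('c') = 3
Position k = 3, exponent = n-1-k = 1
B^1 mod M = 11^1 mod 97 = 11
Delta = (3 - 4) * 11 mod 97 = 86
New hash = (25 + 86) mod 97 = 14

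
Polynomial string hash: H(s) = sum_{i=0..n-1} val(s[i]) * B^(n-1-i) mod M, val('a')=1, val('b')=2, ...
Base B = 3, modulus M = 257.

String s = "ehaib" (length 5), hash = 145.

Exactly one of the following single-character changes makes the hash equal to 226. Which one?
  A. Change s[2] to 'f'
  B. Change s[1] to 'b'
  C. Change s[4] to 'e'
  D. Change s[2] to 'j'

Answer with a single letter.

Option A: s[2]='a'->'f', delta=(6-1)*3^2 mod 257 = 45, hash=145+45 mod 257 = 190
Option B: s[1]='h'->'b', delta=(2-8)*3^3 mod 257 = 95, hash=145+95 mod 257 = 240
Option C: s[4]='b'->'e', delta=(5-2)*3^0 mod 257 = 3, hash=145+3 mod 257 = 148
Option D: s[2]='a'->'j', delta=(10-1)*3^2 mod 257 = 81, hash=145+81 mod 257 = 226 <-- target

Answer: D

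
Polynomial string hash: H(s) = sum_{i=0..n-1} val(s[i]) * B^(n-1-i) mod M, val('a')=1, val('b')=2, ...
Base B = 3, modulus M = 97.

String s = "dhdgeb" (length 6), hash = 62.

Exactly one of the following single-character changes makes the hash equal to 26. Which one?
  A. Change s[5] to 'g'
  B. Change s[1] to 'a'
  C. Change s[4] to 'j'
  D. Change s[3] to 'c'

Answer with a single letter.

Answer: D

Derivation:
Option A: s[5]='b'->'g', delta=(7-2)*3^0 mod 97 = 5, hash=62+5 mod 97 = 67
Option B: s[1]='h'->'a', delta=(1-8)*3^4 mod 97 = 15, hash=62+15 mod 97 = 77
Option C: s[4]='e'->'j', delta=(10-5)*3^1 mod 97 = 15, hash=62+15 mod 97 = 77
Option D: s[3]='g'->'c', delta=(3-7)*3^2 mod 97 = 61, hash=62+61 mod 97 = 26 <-- target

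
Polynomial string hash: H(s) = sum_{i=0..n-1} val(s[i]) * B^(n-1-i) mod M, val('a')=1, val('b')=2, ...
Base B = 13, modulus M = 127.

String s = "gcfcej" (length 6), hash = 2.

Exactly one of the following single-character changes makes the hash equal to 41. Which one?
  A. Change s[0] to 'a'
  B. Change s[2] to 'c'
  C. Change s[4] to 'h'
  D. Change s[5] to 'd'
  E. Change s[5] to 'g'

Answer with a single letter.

Option A: s[0]='g'->'a', delta=(1-7)*13^5 mod 127 = 76, hash=2+76 mod 127 = 78
Option B: s[2]='f'->'c', delta=(3-6)*13^3 mod 127 = 13, hash=2+13 mod 127 = 15
Option C: s[4]='e'->'h', delta=(8-5)*13^1 mod 127 = 39, hash=2+39 mod 127 = 41 <-- target
Option D: s[5]='j'->'d', delta=(4-10)*13^0 mod 127 = 121, hash=2+121 mod 127 = 123
Option E: s[5]='j'->'g', delta=(7-10)*13^0 mod 127 = 124, hash=2+124 mod 127 = 126

Answer: C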